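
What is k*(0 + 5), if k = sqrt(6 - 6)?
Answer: 0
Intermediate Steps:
k = 0 (k = sqrt(0) = 0)
k*(0 + 5) = 0*(0 + 5) = 0*5 = 0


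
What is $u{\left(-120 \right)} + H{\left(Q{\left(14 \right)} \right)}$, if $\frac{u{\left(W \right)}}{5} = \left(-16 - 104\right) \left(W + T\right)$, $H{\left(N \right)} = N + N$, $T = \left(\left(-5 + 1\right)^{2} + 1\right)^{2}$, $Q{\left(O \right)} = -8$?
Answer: $-101416$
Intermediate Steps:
$T = 289$ ($T = \left(\left(-4\right)^{2} + 1\right)^{2} = \left(16 + 1\right)^{2} = 17^{2} = 289$)
$H{\left(N \right)} = 2 N$
$u{\left(W \right)} = -173400 - 600 W$ ($u{\left(W \right)} = 5 \left(-16 - 104\right) \left(W + 289\right) = 5 \left(- 120 \left(289 + W\right)\right) = 5 \left(-34680 - 120 W\right) = -173400 - 600 W$)
$u{\left(-120 \right)} + H{\left(Q{\left(14 \right)} \right)} = \left(-173400 - -72000\right) + 2 \left(-8\right) = \left(-173400 + 72000\right) - 16 = -101400 - 16 = -101416$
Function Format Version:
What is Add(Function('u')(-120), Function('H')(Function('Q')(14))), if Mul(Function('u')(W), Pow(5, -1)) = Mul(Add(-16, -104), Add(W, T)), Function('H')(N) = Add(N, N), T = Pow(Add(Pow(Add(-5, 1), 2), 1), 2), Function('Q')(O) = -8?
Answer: -101416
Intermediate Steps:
T = 289 (T = Pow(Add(Pow(-4, 2), 1), 2) = Pow(Add(16, 1), 2) = Pow(17, 2) = 289)
Function('H')(N) = Mul(2, N)
Function('u')(W) = Add(-173400, Mul(-600, W)) (Function('u')(W) = Mul(5, Mul(Add(-16, -104), Add(W, 289))) = Mul(5, Mul(-120, Add(289, W))) = Mul(5, Add(-34680, Mul(-120, W))) = Add(-173400, Mul(-600, W)))
Add(Function('u')(-120), Function('H')(Function('Q')(14))) = Add(Add(-173400, Mul(-600, -120)), Mul(2, -8)) = Add(Add(-173400, 72000), -16) = Add(-101400, -16) = -101416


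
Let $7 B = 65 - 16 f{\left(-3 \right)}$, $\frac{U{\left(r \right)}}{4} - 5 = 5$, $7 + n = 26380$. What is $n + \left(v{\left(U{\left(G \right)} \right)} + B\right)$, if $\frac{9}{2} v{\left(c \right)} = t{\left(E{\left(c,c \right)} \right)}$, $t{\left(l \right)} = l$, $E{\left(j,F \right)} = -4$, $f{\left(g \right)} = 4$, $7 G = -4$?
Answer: $\frac{1661452}{63} \approx 26372.0$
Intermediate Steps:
$G = - \frac{4}{7}$ ($G = \frac{1}{7} \left(-4\right) = - \frac{4}{7} \approx -0.57143$)
$n = 26373$ ($n = -7 + 26380 = 26373$)
$U{\left(r \right)} = 40$ ($U{\left(r \right)} = 20 + 4 \cdot 5 = 20 + 20 = 40$)
$v{\left(c \right)} = - \frac{8}{9}$ ($v{\left(c \right)} = \frac{2}{9} \left(-4\right) = - \frac{8}{9}$)
$B = \frac{1}{7}$ ($B = \frac{65 - 64}{7} = \frac{1}{7} \cdot 1 = \frac{1}{7} \approx 0.14286$)
$n + \left(v{\left(U{\left(G \right)} \right)} + B\right) = 26373 + \left(- \frac{8}{9} + \frac{1}{7}\right) = 26373 - \frac{47}{63} = \frac{1661452}{63}$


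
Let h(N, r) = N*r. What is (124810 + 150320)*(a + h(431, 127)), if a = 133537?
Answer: 51799825620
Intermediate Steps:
(124810 + 150320)*(a + h(431, 127)) = (124810 + 150320)*(133537 + 431*127) = 275130*(133537 + 54737) = 275130*188274 = 51799825620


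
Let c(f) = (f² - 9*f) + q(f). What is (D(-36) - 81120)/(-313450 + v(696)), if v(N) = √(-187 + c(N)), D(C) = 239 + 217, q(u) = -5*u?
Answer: 5056826160/19650085603 + 80664*√474485/98250428015 ≈ 0.25791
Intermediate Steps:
D(C) = 456
c(f) = f² - 14*f (c(f) = (f² - 9*f) - 5*f = f² - 14*f)
v(N) = √(-187 + N*(-14 + N))
(D(-36) - 81120)/(-313450 + v(696)) = (456 - 81120)/(-313450 + √(-187 + 696² - 14*696)) = -80664/(-313450 + √(-187 + 484416 - 9744)) = -80664/(-313450 + √474485)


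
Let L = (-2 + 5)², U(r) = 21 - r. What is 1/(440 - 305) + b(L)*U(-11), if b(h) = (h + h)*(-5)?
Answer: -388799/135 ≈ -2880.0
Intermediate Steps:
L = 9 (L = 3² = 9)
b(h) = -10*h (b(h) = (2*h)*(-5) = -10*h)
1/(440 - 305) + b(L)*U(-11) = 1/(440 - 305) + (-10*9)*(21 - 1*(-11)) = 1/135 - 90*(21 + 11) = 1/135 - 90*32 = 1/135 - 2880 = -388799/135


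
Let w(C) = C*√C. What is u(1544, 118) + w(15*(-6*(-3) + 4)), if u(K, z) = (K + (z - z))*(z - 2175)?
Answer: -3176008 + 330*√330 ≈ -3.1700e+6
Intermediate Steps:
w(C) = C^(3/2)
u(K, z) = K*(-2175 + z) (u(K, z) = (K + 0)*(-2175 + z) = K*(-2175 + z))
u(1544, 118) + w(15*(-6*(-3) + 4)) = 1544*(-2175 + 118) + (15*(-6*(-3) + 4))^(3/2) = 1544*(-2057) + (15*(18 + 4))^(3/2) = -3176008 + (15*22)^(3/2) = -3176008 + 330^(3/2) = -3176008 + 330*√330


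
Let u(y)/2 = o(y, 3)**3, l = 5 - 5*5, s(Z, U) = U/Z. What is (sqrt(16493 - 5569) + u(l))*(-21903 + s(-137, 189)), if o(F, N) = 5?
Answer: -750225000/137 - 6001800*sqrt(2731)/137 ≈ -7.7655e+6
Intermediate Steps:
l = -20 (l = 5 - 25 = -20)
u(y) = 250 (u(y) = 2*5**3 = 2*125 = 250)
(sqrt(16493 - 5569) + u(l))*(-21903 + s(-137, 189)) = (sqrt(16493 - 5569) + 250)*(-21903 + 189/(-137)) = (sqrt(10924) + 250)*(-21903 + 189*(-1/137)) = (2*sqrt(2731) + 250)*(-21903 - 189/137) = (250 + 2*sqrt(2731))*(-3000900/137) = -750225000/137 - 6001800*sqrt(2731)/137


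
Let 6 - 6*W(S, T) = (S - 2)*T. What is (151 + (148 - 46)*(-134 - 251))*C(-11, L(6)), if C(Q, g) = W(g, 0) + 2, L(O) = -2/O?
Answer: -117357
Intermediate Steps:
W(S, T) = 1 - T*(-2 + S)/6 (W(S, T) = 1 - (S - 2)*T/6 = 1 - (-2 + S)*T/6 = 1 - T*(-2 + S)/6)
C(Q, g) = 3 (C(Q, g) = (1 + (1/3)*0 - 1/6*g*0) + 2 = (1 + 0 + 0) + 2 = 1 + 2 = 3)
(151 + (148 - 46)*(-134 - 251))*C(-11, L(6)) = (151 + (148 - 46)*(-134 - 251))*3 = (151 + 102*(-385))*3 = (151 - 39270)*3 = -39119*3 = -117357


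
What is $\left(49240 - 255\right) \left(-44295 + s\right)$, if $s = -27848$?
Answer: $-3533924855$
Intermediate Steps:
$\left(49240 - 255\right) \left(-44295 + s\right) = \left(49240 - 255\right) \left(-44295 - 27848\right) = 48985 \left(-72143\right) = -3533924855$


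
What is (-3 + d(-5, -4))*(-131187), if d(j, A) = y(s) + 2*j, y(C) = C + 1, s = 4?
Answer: 1049496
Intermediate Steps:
y(C) = 1 + C
d(j, A) = 5 + 2*j (d(j, A) = (1 + 4) + 2*j = 5 + 2*j)
(-3 + d(-5, -4))*(-131187) = (-3 + (5 + 2*(-5)))*(-131187) = (-3 + (5 - 10))*(-131187) = (-3 - 5)*(-131187) = -8*(-131187) = 1049496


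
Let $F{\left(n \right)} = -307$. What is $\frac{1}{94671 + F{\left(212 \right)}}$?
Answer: $\frac{1}{94364} \approx 1.0597 \cdot 10^{-5}$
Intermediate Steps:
$\frac{1}{94671 + F{\left(212 \right)}} = \frac{1}{94671 - 307} = \frac{1}{94364}$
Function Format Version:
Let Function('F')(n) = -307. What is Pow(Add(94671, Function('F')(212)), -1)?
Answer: Rational(1, 94364) ≈ 1.0597e-5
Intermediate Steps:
Pow(Add(94671, Function('F')(212)), -1) = Pow(Add(94671, -307), -1) = Pow(94364, -1) = Rational(1, 94364)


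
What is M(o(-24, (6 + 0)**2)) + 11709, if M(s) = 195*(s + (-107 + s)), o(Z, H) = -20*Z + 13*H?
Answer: 360564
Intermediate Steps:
M(s) = -20865 + 390*s (M(s) = 195*(-107 + 2*s) = -20865 + 390*s)
M(o(-24, (6 + 0)**2)) + 11709 = (-20865 + 390*(-20*(-24) + 13*(6 + 0)**2)) + 11709 = (-20865 + 390*(480 + 13*6**2)) + 11709 = (-20865 + 390*(480 + 13*36)) + 11709 = (-20865 + 390*(480 + 468)) + 11709 = (-20865 + 390*948) + 11709 = (-20865 + 369720) + 11709 = 348855 + 11709 = 360564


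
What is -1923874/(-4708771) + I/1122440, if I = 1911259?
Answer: 11159114085249/5285312921240 ≈ 2.1113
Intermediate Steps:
-1923874/(-4708771) + I/1122440 = -1923874/(-4708771) + 1911259/1122440 = -1923874*(-1/4708771) + 1911259*(1/1122440) = 1923874/4708771 + 1911259/1122440 = 11159114085249/5285312921240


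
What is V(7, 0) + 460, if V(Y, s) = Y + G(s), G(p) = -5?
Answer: 462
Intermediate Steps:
V(Y, s) = -5 + Y (V(Y, s) = Y - 5 = -5 + Y)
V(7, 0) + 460 = (-5 + 7) + 460 = 2 + 460 = 462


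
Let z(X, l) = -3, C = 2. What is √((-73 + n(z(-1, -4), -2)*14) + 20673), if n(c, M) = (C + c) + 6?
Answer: √20670 ≈ 143.77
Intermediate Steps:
n(c, M) = 8 + c (n(c, M) = (2 + c) + 6 = 8 + c)
√((-73 + n(z(-1, -4), -2)*14) + 20673) = √((-73 + (8 - 3)*14) + 20673) = √((-73 + 5*14) + 20673) = √((-73 + 70) + 20673) = √(-3 + 20673) = √20670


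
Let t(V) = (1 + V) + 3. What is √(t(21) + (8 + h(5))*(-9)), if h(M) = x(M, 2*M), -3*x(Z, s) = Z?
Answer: 4*I*√2 ≈ 5.6569*I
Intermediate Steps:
x(Z, s) = -Z/3
h(M) = -M/3
t(V) = 4 + V
√(t(21) + (8 + h(5))*(-9)) = √((4 + 21) + (8 - ⅓*5)*(-9)) = √(25 + (8 - 5/3)*(-9)) = √(25 + (19/3)*(-9)) = √(25 - 57) = √(-32) = 4*I*√2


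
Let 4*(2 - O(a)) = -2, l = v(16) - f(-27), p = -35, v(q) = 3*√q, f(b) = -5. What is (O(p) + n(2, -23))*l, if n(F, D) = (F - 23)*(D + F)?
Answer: 15079/2 ≈ 7539.5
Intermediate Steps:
n(F, D) = (-23 + F)*(D + F)
l = 17 (l = 3*√16 - 1*(-5) = 3*4 + 5 = 12 + 5 = 17)
O(a) = 5/2 (O(a) = 2 - ¼*(-2) = 2 + ½ = 5/2)
(O(p) + n(2, -23))*l = (5/2 + (2² - 23*(-23) - 23*2 - 23*2))*17 = (5/2 + (4 + 529 - 46 - 46))*17 = (5/2 + 441)*17 = (887/2)*17 = 15079/2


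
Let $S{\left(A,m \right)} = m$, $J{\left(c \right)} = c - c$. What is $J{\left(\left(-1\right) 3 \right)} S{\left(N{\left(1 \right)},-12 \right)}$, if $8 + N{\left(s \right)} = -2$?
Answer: $0$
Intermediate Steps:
$J{\left(c \right)} = 0$
$N{\left(s \right)} = -10$ ($N{\left(s \right)} = -8 - 2 = -10$)
$J{\left(\left(-1\right) 3 \right)} S{\left(N{\left(1 \right)},-12 \right)} = 0 \left(-12\right) = 0$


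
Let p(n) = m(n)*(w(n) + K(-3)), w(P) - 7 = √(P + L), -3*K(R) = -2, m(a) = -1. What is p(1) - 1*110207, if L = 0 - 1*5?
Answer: -330644/3 - 2*I ≈ -1.1021e+5 - 2.0*I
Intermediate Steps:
L = -5 (L = 0 - 5 = -5)
K(R) = ⅔ (K(R) = -⅓*(-2) = ⅔)
w(P) = 7 + √(-5 + P) (w(P) = 7 + √(P - 5) = 7 + √(-5 + P))
p(n) = -23/3 - √(-5 + n) (p(n) = -((7 + √(-5 + n)) + ⅔) = -(23/3 + √(-5 + n)) = -23/3 - √(-5 + n))
p(1) - 1*110207 = (-23/3 - √(-5 + 1)) - 1*110207 = (-23/3 - √(-4)) - 110207 = (-23/3 - 2*I) - 110207 = -330644/3 - 2*I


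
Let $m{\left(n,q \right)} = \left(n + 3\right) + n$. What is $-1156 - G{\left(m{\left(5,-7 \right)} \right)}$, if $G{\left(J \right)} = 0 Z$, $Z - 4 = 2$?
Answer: $-1156$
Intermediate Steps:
$Z = 6$ ($Z = 4 + 2 = 6$)
$m{\left(n,q \right)} = 3 + 2 n$ ($m{\left(n,q \right)} = \left(3 + n\right) + n = 3 + 2 n$)
$G{\left(J \right)} = 0$ ($G{\left(J \right)} = 0 \cdot 6 = 0$)
$-1156 - G{\left(m{\left(5,-7 \right)} \right)} = -1156 - 0 = -1156 + 0 = -1156$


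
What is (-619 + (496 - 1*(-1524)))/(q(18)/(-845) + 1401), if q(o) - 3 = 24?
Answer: 394615/394606 ≈ 1.0000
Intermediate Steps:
q(o) = 27 (q(o) = 3 + 24 = 27)
(-619 + (496 - 1*(-1524)))/(q(18)/(-845) + 1401) = (-619 + (496 - 1*(-1524)))/(27/(-845) + 1401) = (-619 + (496 + 1524))/(27*(-1/845) + 1401) = (-619 + 2020)/(-27/845 + 1401) = 1401/(1183818/845) = 1401*(845/1183818) = 394615/394606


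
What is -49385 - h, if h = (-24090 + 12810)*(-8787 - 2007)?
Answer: -121805705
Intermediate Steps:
h = 121756320 (h = -11280*(-10794) = 121756320)
-49385 - h = -49385 - 1*121756320 = -49385 - 121756320 = -121805705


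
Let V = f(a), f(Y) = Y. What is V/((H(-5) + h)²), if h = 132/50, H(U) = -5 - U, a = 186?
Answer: 19375/726 ≈ 26.687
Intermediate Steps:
V = 186
h = 66/25 (h = 132*(1/50) = 66/25 ≈ 2.6400)
V/((H(-5) + h)²) = 186/(((-5 - 1*(-5)) + 66/25)²) = 186/(((-5 + 5) + 66/25)²) = 186/((0 + 66/25)²) = 186/((66/25)²) = 186/(4356/625) = 186*(625/4356) = 19375/726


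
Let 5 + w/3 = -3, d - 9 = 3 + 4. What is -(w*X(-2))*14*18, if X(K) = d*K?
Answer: -193536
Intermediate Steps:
d = 16 (d = 9 + (3 + 4) = 9 + 7 = 16)
w = -24 (w = -15 + 3*(-3) = -15 - 9 = -24)
X(K) = 16*K
-(w*X(-2))*14*18 = --384*(-2)*14*18 = --24*(-32)*14*18 = -768*14*18 = -10752*18 = -1*193536 = -193536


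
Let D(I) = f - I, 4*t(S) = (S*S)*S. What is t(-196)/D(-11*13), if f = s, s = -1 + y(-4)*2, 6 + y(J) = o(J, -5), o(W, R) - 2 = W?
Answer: -134456/9 ≈ -14940.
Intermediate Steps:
o(W, R) = 2 + W
t(S) = S³/4 (t(S) = ((S*S)*S)/4 = (S²*S)/4 = S³/4)
y(J) = -4 + J (y(J) = -6 + (2 + J) = -4 + J)
s = -17 (s = -1 + (-4 - 4)*2 = -1 - 8*2 = -1 - 16 = -17)
f = -17
D(I) = -17 - I
t(-196)/D(-11*13) = ((¼)*(-196)³)/(-17 - (-11)*13) = ((¼)*(-7529536))/(-17 - 1*(-143)) = -1882384/(-17 + 143) = -1882384/126 = -1882384*1/126 = -134456/9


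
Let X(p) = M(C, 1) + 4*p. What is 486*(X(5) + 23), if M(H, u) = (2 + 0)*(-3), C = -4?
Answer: 17982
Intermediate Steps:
M(H, u) = -6 (M(H, u) = 2*(-3) = -6)
X(p) = -6 + 4*p
486*(X(5) + 23) = 486*((-6 + 4*5) + 23) = 486*((-6 + 20) + 23) = 486*(14 + 23) = 486*37 = 17982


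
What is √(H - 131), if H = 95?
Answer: 6*I ≈ 6.0*I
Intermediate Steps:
√(H - 131) = √(95 - 131) = √(-36) = 6*I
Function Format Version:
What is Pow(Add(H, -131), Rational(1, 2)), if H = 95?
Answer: Mul(6, I) ≈ Mul(6.0000, I)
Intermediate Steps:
Pow(Add(H, -131), Rational(1, 2)) = Pow(Add(95, -131), Rational(1, 2)) = Pow(-36, Rational(1, 2)) = Mul(6, I)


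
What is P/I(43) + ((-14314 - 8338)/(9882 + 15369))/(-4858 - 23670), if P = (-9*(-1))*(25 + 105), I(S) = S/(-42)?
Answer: -8849628842971/7743875676 ≈ -1142.8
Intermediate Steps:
I(S) = -S/42 (I(S) = S*(-1/42) = -S/42)
P = 1170 (P = 9*130 = 1170)
P/I(43) + ((-14314 - 8338)/(9882 + 15369))/(-4858 - 23670) = 1170/((-1/42*43)) + ((-14314 - 8338)/(9882 + 15369))/(-4858 - 23670) = 1170/(-43/42) - 22652/25251/(-28528) = 1170*(-42/43) - 22652*1/25251*(-1/28528) = -49140/43 - 22652/25251*(-1/28528) = -49140/43 + 5663/180090132 = -8849628842971/7743875676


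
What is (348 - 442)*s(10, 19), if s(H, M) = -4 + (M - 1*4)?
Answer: -1034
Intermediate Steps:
s(H, M) = -8 + M (s(H, M) = -4 + (M - 4) = -4 + (-4 + M) = -8 + M)
(348 - 442)*s(10, 19) = (348 - 442)*(-8 + 19) = -94*11 = -1034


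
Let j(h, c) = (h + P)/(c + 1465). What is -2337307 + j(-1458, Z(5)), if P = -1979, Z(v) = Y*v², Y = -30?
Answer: -1671177942/715 ≈ -2.3373e+6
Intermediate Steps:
Z(v) = -30*v²
j(h, c) = (-1979 + h)/(1465 + c) (j(h, c) = (h - 1979)/(c + 1465) = (-1979 + h)/(1465 + c))
-2337307 + j(-1458, Z(5)) = -2337307 + (-1979 - 1458)/(1465 - 30*5²) = -2337307 - 3437/(1465 - 30*25) = -2337307 - 3437/(1465 - 750) = -2337307 - 3437/715 = -1671177942/715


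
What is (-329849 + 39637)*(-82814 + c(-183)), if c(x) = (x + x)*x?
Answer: 4595797232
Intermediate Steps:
c(x) = 2*x² (c(x) = (2*x)*x = 2*x²)
(-329849 + 39637)*(-82814 + c(-183)) = (-329849 + 39637)*(-82814 + 2*(-183)²) = -290212*(-82814 + 2*33489) = -290212*(-82814 + 66978) = -290212*(-15836) = 4595797232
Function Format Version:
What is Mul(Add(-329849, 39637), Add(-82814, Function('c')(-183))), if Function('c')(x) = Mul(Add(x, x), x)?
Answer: 4595797232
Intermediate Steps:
Function('c')(x) = Mul(2, Pow(x, 2)) (Function('c')(x) = Mul(Mul(2, x), x) = Mul(2, Pow(x, 2)))
Mul(Add(-329849, 39637), Add(-82814, Function('c')(-183))) = Mul(Add(-329849, 39637), Add(-82814, Mul(2, Pow(-183, 2)))) = Mul(-290212, Add(-82814, Mul(2, 33489))) = Mul(-290212, Add(-82814, 66978)) = Mul(-290212, -15836) = 4595797232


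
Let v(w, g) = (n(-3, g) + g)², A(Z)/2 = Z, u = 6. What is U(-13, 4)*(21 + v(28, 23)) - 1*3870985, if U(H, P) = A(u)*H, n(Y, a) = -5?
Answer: -3924805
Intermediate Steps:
A(Z) = 2*Z
v(w, g) = (-5 + g)²
U(H, P) = 12*H (U(H, P) = (2*6)*H = 12*H)
U(-13, 4)*(21 + v(28, 23)) - 1*3870985 = (12*(-13))*(21 + (-5 + 23)²) - 1*3870985 = -156*(21 + 18²) - 3870985 = -156*(21 + 324) - 3870985 = -156*345 - 3870985 = -53820 - 3870985 = -3924805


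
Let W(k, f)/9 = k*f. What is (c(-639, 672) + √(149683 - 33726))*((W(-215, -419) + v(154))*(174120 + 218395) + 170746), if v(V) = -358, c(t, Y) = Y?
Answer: 213761233963872 + 318097074351*√115957 ≈ 3.2208e+14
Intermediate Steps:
W(k, f) = 9*f*k (W(k, f) = 9*(k*f) = 9*(f*k) = 9*f*k)
(c(-639, 672) + √(149683 - 33726))*((W(-215, -419) + v(154))*(174120 + 218395) + 170746) = (672 + √(149683 - 33726))*((9*(-419)*(-215) - 358)*(174120 + 218395) + 170746) = (672 + √115957)*((810765 - 358)*392515 + 170746) = (672 + √115957)*(810407*392515 + 170746) = (672 + √115957)*(318096903605 + 170746) = (672 + √115957)*318097074351 = 213761233963872 + 318097074351*√115957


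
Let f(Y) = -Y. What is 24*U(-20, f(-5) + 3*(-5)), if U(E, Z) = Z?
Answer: -240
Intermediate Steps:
24*U(-20, f(-5) + 3*(-5)) = 24*(-1*(-5) + 3*(-5)) = 24*(5 - 15) = 24*(-10) = -240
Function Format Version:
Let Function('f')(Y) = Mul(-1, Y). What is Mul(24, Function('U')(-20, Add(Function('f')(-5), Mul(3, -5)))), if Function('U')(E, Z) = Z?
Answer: -240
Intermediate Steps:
Mul(24, Function('U')(-20, Add(Function('f')(-5), Mul(3, -5)))) = Mul(24, Add(Mul(-1, -5), Mul(3, -5))) = Mul(24, Add(5, -15)) = Mul(24, -10) = -240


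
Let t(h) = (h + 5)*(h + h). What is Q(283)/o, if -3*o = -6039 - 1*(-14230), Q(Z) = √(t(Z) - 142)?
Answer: -33*√1346/8191 ≈ -0.14781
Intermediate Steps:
t(h) = 2*h*(5 + h) (t(h) = (5 + h)*(2*h) = 2*h*(5 + h))
Q(Z) = √(-142 + 2*Z*(5 + Z)) (Q(Z) = √(2*Z*(5 + Z) - 142) = √(-142 + 2*Z*(5 + Z)))
o = -8191/3 (o = -(-6039 - 1*(-14230))/3 = -(-6039 + 14230)/3 = -⅓*8191 = -8191/3 ≈ -2730.3)
Q(283)/o = (√2*√(-71 + 283*(5 + 283)))/(-8191/3) = (√2*√(-71 + 283*288))*(-3/8191) = (√2*√(-71 + 81504))*(-3/8191) = (√2*√81433)*(-3/8191) = (√2*(11*√673))*(-3/8191) = (11*√1346)*(-3/8191) = -33*√1346/8191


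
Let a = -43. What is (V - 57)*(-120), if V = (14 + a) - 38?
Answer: 14880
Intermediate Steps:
V = -67 (V = (14 - 43) - 38 = -29 - 38 = -67)
(V - 57)*(-120) = (-67 - 57)*(-120) = -124*(-120) = 14880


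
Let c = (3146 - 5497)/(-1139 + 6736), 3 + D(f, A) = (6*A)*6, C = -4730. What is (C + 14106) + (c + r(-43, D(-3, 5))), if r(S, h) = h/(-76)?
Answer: 3987118527/425372 ≈ 9373.3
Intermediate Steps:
D(f, A) = -3 + 36*A (D(f, A) = -3 + (6*A)*6 = -3 + 36*A)
r(S, h) = -h/76 (r(S, h) = h*(-1/76) = -h/76)
c = -2351/5597 ≈ -0.42005
(C + 14106) + (c + r(-43, D(-3, 5))) = (-4730 + 14106) + (-2351/5597 - (-3 + 36*5)/76) = 9376 + (-2351/5597 - (-3 + 180)/76) = 9376 + (-2351/5597 - 1/76*177) = 9376 + (-2351/5597 - 177/76) = 9376 - 1169345/425372 = 3987118527/425372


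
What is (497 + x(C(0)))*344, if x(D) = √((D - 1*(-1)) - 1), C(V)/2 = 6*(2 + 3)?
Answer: 170968 + 688*√15 ≈ 1.7363e+5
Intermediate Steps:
C(V) = 60 (C(V) = 2*(6*(2 + 3)) = 2*(6*5) = 2*30 = 60)
x(D) = √D (x(D) = √((D + 1) - 1) = √((1 + D) - 1) = √D)
(497 + x(C(0)))*344 = (497 + √60)*344 = (497 + 2*√15)*344 = 170968 + 688*√15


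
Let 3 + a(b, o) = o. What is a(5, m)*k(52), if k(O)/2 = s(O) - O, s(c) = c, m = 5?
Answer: 0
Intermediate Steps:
a(b, o) = -3 + o
k(O) = 0 (k(O) = 2*(O - O) = 2*0 = 0)
a(5, m)*k(52) = (-3 + 5)*0 = 2*0 = 0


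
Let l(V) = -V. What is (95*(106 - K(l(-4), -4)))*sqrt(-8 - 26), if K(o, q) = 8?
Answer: 9310*I*sqrt(34) ≈ 54286.0*I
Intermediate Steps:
(95*(106 - K(l(-4), -4)))*sqrt(-8 - 26) = (95*(106 - 1*8))*sqrt(-8 - 26) = (95*(106 - 8))*sqrt(-34) = (95*98)*(I*sqrt(34)) = 9310*(I*sqrt(34)) = 9310*I*sqrt(34)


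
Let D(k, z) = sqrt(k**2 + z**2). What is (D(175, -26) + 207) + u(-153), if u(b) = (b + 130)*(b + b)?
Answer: 7245 + sqrt(31301) ≈ 7421.9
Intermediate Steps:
u(b) = 2*b*(130 + b) (u(b) = (130 + b)*(2*b) = 2*b*(130 + b))
(D(175, -26) + 207) + u(-153) = (sqrt(175**2 + (-26)**2) + 207) + 2*(-153)*(130 - 153) = (sqrt(30625 + 676) + 207) + 2*(-153)*(-23) = (sqrt(31301) + 207) + 7038 = (207 + sqrt(31301)) + 7038 = 7245 + sqrt(31301)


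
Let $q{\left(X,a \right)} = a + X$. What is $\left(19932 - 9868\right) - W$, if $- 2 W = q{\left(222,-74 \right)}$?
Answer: $10138$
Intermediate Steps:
$q{\left(X,a \right)} = X + a$
$W = -74$ ($W = - \frac{222 - 74}{2} = \left(- \frac{1}{2}\right) 148 = -74$)
$\left(19932 - 9868\right) - W = \left(19932 - 9868\right) - -74 = 10064 + 74 = 10138$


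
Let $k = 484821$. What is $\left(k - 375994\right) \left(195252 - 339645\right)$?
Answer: $-15713857011$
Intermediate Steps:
$\left(k - 375994\right) \left(195252 - 339645\right) = \left(484821 - 375994\right) \left(195252 - 339645\right) = 108827 \left(-144393\right) = -15713857011$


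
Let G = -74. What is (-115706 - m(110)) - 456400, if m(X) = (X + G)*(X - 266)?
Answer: -566490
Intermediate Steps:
m(X) = (-266 + X)*(-74 + X) (m(X) = (X - 74)*(X - 266) = (-74 + X)*(-266 + X) = (-266 + X)*(-74 + X))
(-115706 - m(110)) - 456400 = (-115706 - (19684 + 110² - 340*110)) - 456400 = (-115706 - (19684 + 12100 - 37400)) - 456400 = (-115706 - 1*(-5616)) - 456400 = (-115706 + 5616) - 456400 = -110090 - 456400 = -566490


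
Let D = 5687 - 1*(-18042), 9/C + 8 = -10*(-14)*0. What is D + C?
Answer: 189823/8 ≈ 23728.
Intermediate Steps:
C = -9/8 (C = 9/(-8 - 10*(-14)*0) = 9/(-8 + 140*0) = 9/(-8 + 0) = 9/(-8) = 9*(-1/8) = -9/8 ≈ -1.1250)
D = 23729 (D = 5687 + 18042 = 23729)
D + C = 23729 - 9/8 = 189823/8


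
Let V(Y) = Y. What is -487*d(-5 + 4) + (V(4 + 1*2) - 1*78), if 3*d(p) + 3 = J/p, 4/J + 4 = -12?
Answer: 4493/12 ≈ 374.42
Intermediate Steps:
J = -¼ (J = 4/(-4 - 12) = 4/(-16) = 4*(-1/16) = -¼ ≈ -0.25000)
d(p) = -1 - 1/(12*p) (d(p) = -1 + (-1/(4*p))/3 = -1 - 1/(12*p))
-487*d(-5 + 4) + (V(4 + 1*2) - 1*78) = -487*(-1/12 - (-5 + 4))/(-5 + 4) + ((4 + 1*2) - 1*78) = -487*(-1/12 - 1*(-1))/(-1) + ((4 + 2) - 78) = -(-487)*(-1/12 + 1) + (6 - 78) = -(-487)*11/12 - 72 = -487*(-11/12) - 72 = 5357/12 - 72 = 4493/12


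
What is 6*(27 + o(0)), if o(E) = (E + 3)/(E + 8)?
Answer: 657/4 ≈ 164.25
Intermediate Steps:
o(E) = (3 + E)/(8 + E)
6*(27 + o(0)) = 6*(27 + (3 + 0)/(8 + 0)) = 6*(27 + 3/8) = 6*(219/8) = 657/4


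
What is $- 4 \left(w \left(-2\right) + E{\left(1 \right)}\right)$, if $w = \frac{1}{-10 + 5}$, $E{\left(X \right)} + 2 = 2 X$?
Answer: $- \frac{8}{5} \approx -1.6$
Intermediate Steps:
$E{\left(X \right)} = -2 + 2 X$
$w = - \frac{1}{5}$ ($w = \frac{1}{-5} = - \frac{1}{5} \approx -0.2$)
$- 4 \left(w \left(-2\right) + E{\left(1 \right)}\right) = - 4 \left(\left(- \frac{1}{5}\right) \left(-2\right) + \left(-2 + 2 \cdot 1\right)\right) = - 4 \left(\frac{2}{5} + \left(-2 + 2\right)\right) = - 4 \left(\frac{2}{5} + 0\right) = \left(-4\right) \frac{2}{5} = - \frac{8}{5}$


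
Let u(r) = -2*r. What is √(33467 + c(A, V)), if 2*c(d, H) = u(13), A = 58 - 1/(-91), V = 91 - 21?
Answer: √33454 ≈ 182.90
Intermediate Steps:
V = 70
A = 5279/91 (A = 58 - 1*(-1/91) = 58 + 1/91 = 5279/91 ≈ 58.011)
c(d, H) = -13 (c(d, H) = (-2*13)/2 = (½)*(-26) = -13)
√(33467 + c(A, V)) = √(33467 - 13) = √33454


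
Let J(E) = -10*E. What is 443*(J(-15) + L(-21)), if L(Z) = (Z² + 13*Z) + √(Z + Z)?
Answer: 140874 + 443*I*√42 ≈ 1.4087e+5 + 2871.0*I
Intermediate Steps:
L(Z) = Z² + 13*Z + √2*√Z (L(Z) = (Z² + 13*Z) + √(2*Z) = (Z² + 13*Z) + √2*√Z = Z² + 13*Z + √2*√Z)
443*(J(-15) + L(-21)) = 443*(-10*(-15) + ((-21)² + 13*(-21) + √2*√(-21))) = 443*(150 + (441 - 273 + √2*(I*√21))) = 443*(150 + (441 - 273 + I*√42)) = 443*(150 + (168 + I*√42)) = 443*(318 + I*√42) = 140874 + 443*I*√42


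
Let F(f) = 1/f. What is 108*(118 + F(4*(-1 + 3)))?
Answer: 25515/2 ≈ 12758.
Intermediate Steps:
108*(118 + F(4*(-1 + 3))) = 108*(118 + 1/(4*(-1 + 3))) = 108*(118 + 1/(4*2)) = 108*(118 + 1/8) = 108*(118 + ⅛) = 108*(945/8) = 25515/2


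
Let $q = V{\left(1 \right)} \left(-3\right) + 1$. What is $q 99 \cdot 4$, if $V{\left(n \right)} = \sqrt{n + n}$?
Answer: $396 - 1188 \sqrt{2} \approx -1284.1$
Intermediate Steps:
$V{\left(n \right)} = \sqrt{2} \sqrt{n}$ ($V{\left(n \right)} = \sqrt{2 n} = \sqrt{2} \sqrt{n}$)
$q = 1 - 3 \sqrt{2}$ ($q = \sqrt{2} \sqrt{1} \left(-3\right) + 1 = \sqrt{2} \cdot 1 \left(-3\right) + 1 = \sqrt{2} \left(-3\right) + 1 = - 3 \sqrt{2} + 1 = 1 - 3 \sqrt{2} \approx -3.2426$)
$q 99 \cdot 4 = \left(1 - 3 \sqrt{2}\right) 99 \cdot 4 = \left(99 - 297 \sqrt{2}\right) 4 = 396 - 1188 \sqrt{2}$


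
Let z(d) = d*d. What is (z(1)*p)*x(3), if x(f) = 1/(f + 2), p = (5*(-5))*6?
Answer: -30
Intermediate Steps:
z(d) = d²
p = -150 (p = -25*6 = -150)
x(f) = 1/(2 + f)
(z(1)*p)*x(3) = (1²*(-150))/(2 + 3) = (1*(-150))/5 = -150*⅕ = -30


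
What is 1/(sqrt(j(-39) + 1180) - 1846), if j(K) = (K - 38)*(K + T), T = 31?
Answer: -923/1702960 - sqrt(449)/1702960 ≈ -0.00055444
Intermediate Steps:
j(K) = (-38 + K)*(31 + K) (j(K) = (K - 38)*(K + 31) = (-38 + K)*(31 + K))
1/(sqrt(j(-39) + 1180) - 1846) = 1/(sqrt((-1178 + (-39)**2 - 7*(-39)) + 1180) - 1846) = 1/(sqrt((-1178 + 1521 + 273) + 1180) - 1846) = 1/(sqrt(616 + 1180) - 1846) = 1/(sqrt(1796) - 1846) = 1/(2*sqrt(449) - 1846) = 1/(-1846 + 2*sqrt(449))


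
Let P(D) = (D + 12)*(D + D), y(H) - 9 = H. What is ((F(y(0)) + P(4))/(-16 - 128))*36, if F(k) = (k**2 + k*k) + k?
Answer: -299/4 ≈ -74.750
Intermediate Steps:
y(H) = 9 + H
F(k) = k + 2*k**2 (F(k) = (k**2 + k**2) + k = 2*k**2 + k = k + 2*k**2)
P(D) = 2*D*(12 + D) (P(D) = (12 + D)*(2*D) = 2*D*(12 + D))
((F(y(0)) + P(4))/(-16 - 128))*36 = (((9 + 0)*(1 + 2*(9 + 0)) + 2*4*(12 + 4))/(-16 - 128))*36 = ((9*(1 + 2*9) + 2*4*16)/(-144))*36 = ((9*(1 + 18) + 128)*(-1/144))*36 = ((9*19 + 128)*(-1/144))*36 = ((171 + 128)*(-1/144))*36 = (299*(-1/144))*36 = -299/144*36 = -299/4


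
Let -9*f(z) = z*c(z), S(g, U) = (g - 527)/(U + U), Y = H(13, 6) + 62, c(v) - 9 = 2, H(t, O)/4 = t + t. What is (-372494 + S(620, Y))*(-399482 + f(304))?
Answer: 222520749844015/1494 ≈ 1.4894e+11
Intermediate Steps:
H(t, O) = 8*t (H(t, O) = 4*(t + t) = 4*(2*t) = 8*t)
c(v) = 11 (c(v) = 9 + 2 = 11)
Y = 166 (Y = 8*13 + 62 = 104 + 62 = 166)
S(g, U) = (-527 + g)/(2*U) (S(g, U) = (-527 + g)/((2*U)) = (-527 + g)*(1/(2*U)) = (-527 + g)/(2*U))
f(z) = -11*z/9 (f(z) = -z*11/9 = -11*z/9)
(-372494 + S(620, Y))*(-399482 + f(304)) = (-372494 + (1/2)*(-527 + 620)/166)*(-399482 - 11/9*304) = (-372494 + (1/2)*(1/166)*93)*(-399482 - 3344/9) = (-372494 + 93/332)*(-3598682/9) = -123667915/332*(-3598682/9) = 222520749844015/1494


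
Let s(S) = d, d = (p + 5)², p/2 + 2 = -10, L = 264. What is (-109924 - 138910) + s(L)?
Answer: -248473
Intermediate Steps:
p = -24 (p = -4 + 2*(-10) = -4 - 20 = -24)
d = 361 (d = (-24 + 5)² = (-19)² = 361)
s(S) = 361
(-109924 - 138910) + s(L) = (-109924 - 138910) + 361 = -248834 + 361 = -248473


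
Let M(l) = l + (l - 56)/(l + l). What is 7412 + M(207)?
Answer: 3154417/414 ≈ 7619.4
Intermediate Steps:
M(l) = l + (-56 + l)/(2*l) (M(l) = l + (-56 + l)/((2*l)) = l + (-56 + l)*(1/(2*l)) = l + (-56 + l)/(2*l))
7412 + M(207) = 7412 + (½ + 207 - 28/207) = 7412 + 85849/414 = 3154417/414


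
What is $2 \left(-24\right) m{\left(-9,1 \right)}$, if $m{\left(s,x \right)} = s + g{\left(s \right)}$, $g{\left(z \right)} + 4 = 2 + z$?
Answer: $960$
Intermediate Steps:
$g{\left(z \right)} = -2 + z$ ($g{\left(z \right)} = -4 + \left(2 + z\right) = -2 + z$)
$m{\left(s,x \right)} = -2 + 2 s$ ($m{\left(s,x \right)} = s + \left(-2 + s\right) = -2 + 2 s$)
$2 \left(-24\right) m{\left(-9,1 \right)} = 2 \left(-24\right) \left(-2 + 2 \left(-9\right)\right) = - 48 \left(-2 - 18\right) = \left(-48\right) \left(-20\right) = 960$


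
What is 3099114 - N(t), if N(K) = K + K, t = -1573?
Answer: 3102260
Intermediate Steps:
N(K) = 2*K
3099114 - N(t) = 3099114 - 2*(-1573) = 3099114 - 1*(-3146) = 3099114 + 3146 = 3102260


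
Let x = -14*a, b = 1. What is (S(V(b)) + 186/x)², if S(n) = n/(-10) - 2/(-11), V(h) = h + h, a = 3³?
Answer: 3125824/12006225 ≈ 0.26035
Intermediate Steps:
a = 27
V(h) = 2*h
S(n) = 2/11 - n/10 (S(n) = n*(-⅒) - 2*(-1/11) = -n/10 + 2/11 = 2/11 - n/10)
x = -378 (x = -14*27 = -378)
(S(V(b)) + 186/x)² = ((2/11 - 1/5) + 186/(-378))² = ((2/11 - ⅒*2) + 186*(-1/378))² = ((2/11 - ⅕) - 31/63)² = (-1/55 - 31/63)² = (-1768/3465)² = 3125824/12006225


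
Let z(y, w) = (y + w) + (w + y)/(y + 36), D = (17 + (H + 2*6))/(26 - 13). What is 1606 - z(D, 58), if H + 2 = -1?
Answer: 29344/19 ≈ 1544.4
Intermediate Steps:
H = -3 (H = -2 - 1 = -3)
D = 2 (D = (17 + (-3 + 2*6))/(26 - 13) = (17 + (-3 + 12))/13 = (17 + 9)*(1/13) = 26*(1/13) = 2)
z(y, w) = w + y + (w + y)/(36 + y) (z(y, w) = (w + y) + (w + y)/(36 + y) = w + y + (w + y)/(36 + y))
1606 - z(D, 58) = 1606 - (2² + 37*58 + 37*2 + 58*2)/(36 + 2) = 1606 - (4 + 2146 + 74 + 116)/38 = 1606 - 2340/38 = 1606 - 1*1170/19 = 1606 - 1170/19 = 29344/19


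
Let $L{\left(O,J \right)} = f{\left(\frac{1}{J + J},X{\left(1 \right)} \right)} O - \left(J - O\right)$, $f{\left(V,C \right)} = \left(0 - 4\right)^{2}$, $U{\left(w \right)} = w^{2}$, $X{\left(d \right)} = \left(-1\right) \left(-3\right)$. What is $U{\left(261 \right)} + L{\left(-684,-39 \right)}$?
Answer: $56532$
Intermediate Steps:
$X{\left(d \right)} = 3$
$f{\left(V,C \right)} = 16$ ($f{\left(V,C \right)} = \left(-4\right)^{2} = 16$)
$L{\left(O,J \right)} = - J + 17 O$ ($L{\left(O,J \right)} = 16 O - \left(J - O\right) = - J + 17 O$)
$U{\left(261 \right)} + L{\left(-684,-39 \right)} = 261^{2} + \left(\left(-1\right) \left(-39\right) + 17 \left(-684\right)\right) = 68121 + \left(39 - 11628\right) = 68121 - 11589 = 56532$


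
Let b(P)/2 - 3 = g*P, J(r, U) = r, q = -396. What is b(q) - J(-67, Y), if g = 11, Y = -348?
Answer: -8639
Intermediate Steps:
b(P) = 6 + 22*P (b(P) = 6 + 2*(11*P) = 6 + 22*P)
b(q) - J(-67, Y) = (6 + 22*(-396)) - 1*(-67) = (6 - 8712) + 67 = -8706 + 67 = -8639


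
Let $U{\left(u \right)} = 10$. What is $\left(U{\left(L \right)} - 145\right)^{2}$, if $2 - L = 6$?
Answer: $18225$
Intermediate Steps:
$L = -4$ ($L = 2 - 6 = -4$)
$\left(U{\left(L \right)} - 145\right)^{2} = \left(10 - 145\right)^{2} = \left(-135\right)^{2} = 18225$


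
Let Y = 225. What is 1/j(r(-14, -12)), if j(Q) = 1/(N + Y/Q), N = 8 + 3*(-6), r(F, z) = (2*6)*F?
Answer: -635/56 ≈ -11.339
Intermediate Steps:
r(F, z) = 12*F
N = -10 (N = 8 - 18 = -10)
j(Q) = 1/(-10 + 225/Q)
1/j(r(-14, -12)) = 1/(-12*(-14)/(-225 + 10*(12*(-14)))) = 1/(-1*(-168)/(-225 + 10*(-168))) = 1/(-1*(-168)/(-225 - 1680)) = 1/(-1*(-168)/(-1905)) = 1/(-1*(-168)*(-1/1905)) = 1/(-56/635) = -635/56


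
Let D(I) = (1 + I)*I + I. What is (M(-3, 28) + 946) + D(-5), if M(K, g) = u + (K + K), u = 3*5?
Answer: 970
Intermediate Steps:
u = 15
M(K, g) = 15 + 2*K (M(K, g) = 15 + (K + K) = 15 + 2*K)
D(I) = I + I*(1 + I) (D(I) = I*(1 + I) + I = I + I*(1 + I))
(M(-3, 28) + 946) + D(-5) = ((15 + 2*(-3)) + 946) - 5*(2 - 5) = ((15 - 6) + 946) - 5*(-3) = (9 + 946) + 15 = 955 + 15 = 970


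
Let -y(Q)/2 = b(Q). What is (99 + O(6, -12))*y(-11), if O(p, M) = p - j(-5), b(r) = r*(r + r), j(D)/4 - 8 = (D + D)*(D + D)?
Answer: 158268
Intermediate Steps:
j(D) = 32 + 16*D**2 (j(D) = 32 + 4*((D + D)*(D + D)) = 32 + 4*((2*D)*(2*D)) = 32 + 4*(4*D**2) = 32 + 16*D**2)
b(r) = 2*r**2 (b(r) = r*(2*r) = 2*r**2)
y(Q) = -4*Q**2
O(p, M) = -432 + p (O(p, M) = p - (32 + 16*(-5)**2) = p - (32 + 16*25) = p - (32 + 400) = p - 1*432 = p - 432 = -432 + p)
(99 + O(6, -12))*y(-11) = (99 + (-432 + 6))*(-4*(-11)**2) = (99 - 426)*(-4*121) = -327*(-484) = 158268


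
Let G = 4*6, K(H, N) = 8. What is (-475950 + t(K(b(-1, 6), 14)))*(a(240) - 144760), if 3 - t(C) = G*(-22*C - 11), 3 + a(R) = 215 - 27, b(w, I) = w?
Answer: 68161184925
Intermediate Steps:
G = 24
a(R) = 185 (a(R) = -3 + (215 - 27) = -3 + 188 = 185)
t(C) = 267 + 528*C (t(C) = 3 - 24*(-22*C - 11) = 3 - 24*(-11 - 22*C) = 3 - (-264 - 528*C) = 3 + (264 + 528*C) = 267 + 528*C)
(-475950 + t(K(b(-1, 6), 14)))*(a(240) - 144760) = (-475950 + (267 + 528*8))*(185 - 144760) = (-475950 + (267 + 4224))*(-144575) = (-475950 + 4491)*(-144575) = -471459*(-144575) = 68161184925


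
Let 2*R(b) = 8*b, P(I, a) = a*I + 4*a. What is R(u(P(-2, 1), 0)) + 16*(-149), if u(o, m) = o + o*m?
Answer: -2376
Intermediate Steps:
P(I, a) = 4*a + I*a (P(I, a) = I*a + 4*a = 4*a + I*a)
u(o, m) = o + m*o
R(b) = 4*b (R(b) = (8*b)/2 = 4*b)
R(u(P(-2, 1), 0)) + 16*(-149) = 4*((1*(4 - 2))*(1 + 0)) + 16*(-149) = 4*((1*2)*1) - 2384 = 4*(2*1) - 2384 = 4*2 - 2384 = 8 - 2384 = -2376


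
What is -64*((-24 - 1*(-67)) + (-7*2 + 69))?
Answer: -6272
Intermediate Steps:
-64*((-24 - 1*(-67)) + (-7*2 + 69)) = -64*((-24 + 67) + (-14 + 69)) = -64*(43 + 55) = -64*98 = -6272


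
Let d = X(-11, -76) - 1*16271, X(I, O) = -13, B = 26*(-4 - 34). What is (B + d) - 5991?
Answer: -23263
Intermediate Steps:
B = -988 (B = 26*(-38) = -988)
d = -16284 (d = -13 - 1*16271 = -13 - 16271 = -16284)
(B + d) - 5991 = (-988 - 16284) - 5991 = -17272 - 5991 = -23263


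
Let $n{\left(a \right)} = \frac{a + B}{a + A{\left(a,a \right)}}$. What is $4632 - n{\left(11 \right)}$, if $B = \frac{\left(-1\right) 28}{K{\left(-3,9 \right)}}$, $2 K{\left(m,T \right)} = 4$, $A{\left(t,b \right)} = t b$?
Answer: $\frac{203809}{44} \approx 4632.0$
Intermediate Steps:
$A{\left(t,b \right)} = b t$
$K{\left(m,T \right)} = 2$ ($K{\left(m,T \right)} = \frac{1}{2} \cdot 4 = 2$)
$B = -14$ ($B = \frac{\left(-1\right) 28}{2} = \left(-28\right) \frac{1}{2} = -14$)
$n{\left(a \right)} = \frac{-14 + a}{a + a^{2}}$ ($n{\left(a \right)} = \frac{a - 14}{a + a a} = \frac{-14 + a}{a + a^{2}}$)
$4632 - n{\left(11 \right)} = 4632 - \frac{-14 + 11}{11 \left(1 + 11\right)} = 4632 - \frac{1}{11} \cdot \frac{1}{12} \left(-3\right) = 4632 - - \frac{1}{44} = 4632 + \frac{1}{44} = \frac{203809}{44}$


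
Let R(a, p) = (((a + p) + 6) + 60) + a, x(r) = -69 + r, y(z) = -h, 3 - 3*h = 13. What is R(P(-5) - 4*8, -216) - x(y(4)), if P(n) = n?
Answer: -475/3 ≈ -158.33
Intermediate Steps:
h = -10/3 (h = 1 - 1/3*13 = 1 - 13/3 = -10/3 ≈ -3.3333)
y(z) = 10/3 (y(z) = -1*(-10/3) = 10/3)
R(a, p) = 66 + p + 2*a (R(a, p) = ((6 + a + p) + 60) + a = (66 + a + p) + a = 66 + p + 2*a)
R(P(-5) - 4*8, -216) - x(y(4)) = (66 - 216 + 2*(-5 - 4*8)) - (-69 + 10/3) = (66 - 216 + 2*(-5 - 32)) - 1*(-197/3) = (66 - 216 + 2*(-37)) + 197/3 = (66 - 216 - 74) + 197/3 = -224 + 197/3 = -475/3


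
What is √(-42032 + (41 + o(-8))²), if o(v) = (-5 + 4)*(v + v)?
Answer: I*√38783 ≈ 196.93*I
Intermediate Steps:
o(v) = -2*v
√(-42032 + (41 + o(-8))²) = √(-42032 + (41 - 2*(-8))²) = √(-42032 + (41 + 16)²) = √(-42032 + 57²) = √(-42032 + 3249) = √(-38783) = I*√38783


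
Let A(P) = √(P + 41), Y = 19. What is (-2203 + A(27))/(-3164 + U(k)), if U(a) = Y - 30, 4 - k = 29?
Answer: 2203/3175 - 2*√17/3175 ≈ 0.69126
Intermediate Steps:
k = -25 (k = 4 - 1*29 = 4 - 29 = -25)
A(P) = √(41 + P)
U(a) = -11 (U(a) = 19 - 30 = -11)
(-2203 + A(27))/(-3164 + U(k)) = (-2203 + √(41 + 27))/(-3164 - 11) = (-2203 + √68)/(-3175) = (-2203 + 2*√17)*(-1/3175) = 2203/3175 - 2*√17/3175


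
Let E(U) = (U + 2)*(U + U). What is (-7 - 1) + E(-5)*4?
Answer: 112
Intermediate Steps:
E(U) = 2*U*(2 + U) (E(U) = (2 + U)*(2*U) = 2*U*(2 + U))
(-7 - 1) + E(-5)*4 = (-7 - 1) + (2*(-5)*(2 - 5))*4 = -8 + (2*(-5)*(-3))*4 = -8 + 30*4 = -8 + 120 = 112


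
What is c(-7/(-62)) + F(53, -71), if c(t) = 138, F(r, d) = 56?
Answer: 194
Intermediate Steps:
c(-7/(-62)) + F(53, -71) = 138 + 56 = 194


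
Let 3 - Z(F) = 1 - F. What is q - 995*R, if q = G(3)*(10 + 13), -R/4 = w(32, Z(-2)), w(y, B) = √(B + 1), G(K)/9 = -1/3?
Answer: 3911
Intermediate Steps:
G(K) = -3 (G(K) = 9*(-1/3) = 9*(-1*⅓) = 9*(-⅓) = -3)
Z(F) = 2 + F (Z(F) = 3 - (1 - F) = 3 + (-1 + F) = 2 + F)
w(y, B) = √(1 + B)
R = -4 (R = -4*√(1 + (2 - 2)) = -4*√(1 + 0) = -4*√1 = -4*1 = -4)
q = -69 (q = -3*(10 + 13) = -3*23 = -69)
q - 995*R = -69 - 995*(-4) = -69 + 3980 = 3911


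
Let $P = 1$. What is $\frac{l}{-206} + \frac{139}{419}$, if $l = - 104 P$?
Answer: $\frac{36105}{43157} \approx 0.8366$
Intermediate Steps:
$l = -104$ ($l = \left(-104\right) 1 = -104$)
$\frac{l}{-206} + \frac{139}{419} = - \frac{104}{-206} + \frac{139}{419} = \left(-104\right) \left(- \frac{1}{206}\right) + 139 \cdot \frac{1}{419} = \frac{52}{103} + \frac{139}{419} = \frac{36105}{43157}$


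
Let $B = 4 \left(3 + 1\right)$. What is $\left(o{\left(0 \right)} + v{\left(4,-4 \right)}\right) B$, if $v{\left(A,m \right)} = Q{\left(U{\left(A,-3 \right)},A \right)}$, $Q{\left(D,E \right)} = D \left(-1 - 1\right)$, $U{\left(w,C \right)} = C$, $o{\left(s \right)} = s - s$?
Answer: $96$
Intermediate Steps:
$o{\left(s \right)} = 0$
$Q{\left(D,E \right)} = - 2 D$ ($Q{\left(D,E \right)} = D \left(-2\right) = - 2 D$)
$v{\left(A,m \right)} = 6$ ($v{\left(A,m \right)} = \left(-2\right) \left(-3\right) = 6$)
$B = 16$ ($B = 4 \cdot 4 = 16$)
$\left(o{\left(0 \right)} + v{\left(4,-4 \right)}\right) B = \left(0 + 6\right) 16 = 6 \cdot 16 = 96$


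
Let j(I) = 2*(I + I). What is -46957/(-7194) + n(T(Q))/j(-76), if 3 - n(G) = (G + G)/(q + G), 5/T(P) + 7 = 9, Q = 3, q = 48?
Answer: 719829943/110442288 ≈ 6.5177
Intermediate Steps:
T(P) = 5/2 (T(P) = 5/(-7 + 9) = 5/2)
j(I) = 4*I (j(I) = 2*(2*I) = 4*I)
n(G) = 3 - 2*G/(48 + G) (n(G) = 3 - (G + G)/(48 + G) = 3 - 2*G/(48 + G))
-46957/(-7194) + n(T(Q))/j(-76) = -46957/(-7194) + ((144 + 5/2)/(48 + 5/2))/((4*(-76))) = -46957*(-1/7194) + ((293/2)/(101/2))/(-304) = 46957/7194 + ((2/101)*(293/2))*(-1/304) = 46957/7194 + (293/101)*(-1/304) = 46957/7194 - 293/30704 = 719829943/110442288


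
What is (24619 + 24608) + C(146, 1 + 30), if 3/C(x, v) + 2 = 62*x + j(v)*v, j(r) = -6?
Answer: 436348131/8864 ≈ 49227.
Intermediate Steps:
C(x, v) = 3/(-2 - 6*v + 62*x) (C(x, v) = 3/(-2 + (62*x - 6*v)) = 3/(-2 + (-6*v + 62*x)) = 3/(-2 - 6*v + 62*x))
(24619 + 24608) + C(146, 1 + 30) = (24619 + 24608) + 3/(2*(-1 - 3*(1 + 30) + 31*146)) = 49227 + 3/(2*(-1 - 3*31 + 4526)) = 49227 + 3/(2*(-1 - 93 + 4526)) = 49227 + (3/2)/4432 = 49227 + (3/2)*(1/4432) = 49227 + 3/8864 = 436348131/8864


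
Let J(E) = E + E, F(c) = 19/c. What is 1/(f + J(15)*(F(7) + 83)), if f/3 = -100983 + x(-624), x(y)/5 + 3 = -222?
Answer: -7/2126268 ≈ -3.2922e-6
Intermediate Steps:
x(y) = -1125 (x(y) = -15 + 5*(-222) = -15 - 1110 = -1125)
f = -306324 (f = 3*(-100983 - 1125) = 3*(-102108) = -306324)
J(E) = 2*E
1/(f + J(15)*(F(7) + 83)) = 1/(-306324 + (2*15)*(19/7 + 83)) = 1/(-306324 + 30*(19*(1/7) + 83)) = 1/(-306324 + 30*(19/7 + 83)) = 1/(-306324 + 30*(600/7)) = 1/(-306324 + 18000/7) = 1/(-2126268/7) = -7/2126268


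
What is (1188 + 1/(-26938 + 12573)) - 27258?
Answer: -374495551/14365 ≈ -26070.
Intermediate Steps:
(1188 + 1/(-26938 + 12573)) - 27258 = (1188 + 1/(-14365)) - 27258 = (1188 - 1/14365) - 27258 = 17065619/14365 - 27258 = -374495551/14365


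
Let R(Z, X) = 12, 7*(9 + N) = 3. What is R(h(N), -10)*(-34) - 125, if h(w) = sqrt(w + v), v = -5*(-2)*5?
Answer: -533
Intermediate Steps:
N = -60/7 (N = -9 + (1/7)*3 = -9 + 3/7 = -60/7 ≈ -8.5714)
v = 50 (v = 10*5 = 50)
h(w) = sqrt(50 + w) (h(w) = sqrt(w + 50) = sqrt(50 + w))
R(h(N), -10)*(-34) - 125 = 12*(-34) - 125 = -408 - 125 = -533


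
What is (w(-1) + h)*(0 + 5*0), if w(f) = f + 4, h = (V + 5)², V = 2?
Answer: 0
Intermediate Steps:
h = 49 (h = (2 + 5)² = 7² = 49)
w(f) = 4 + f
(w(-1) + h)*(0 + 5*0) = ((4 - 1) + 49)*(0 + 5*0) = (3 + 49)*(0 + 0) = 52*0 = 0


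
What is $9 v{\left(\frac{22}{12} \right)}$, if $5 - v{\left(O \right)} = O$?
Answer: $\frac{57}{2} \approx 28.5$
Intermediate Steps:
$v{\left(O \right)} = 5 - O$
$9 v{\left(\frac{22}{12} \right)} = 9 \left(5 - \frac{22}{12}\right) = 9 \left(5 - 22 \cdot \frac{1}{12}\right) = 9 \left(5 - \frac{11}{6}\right) = 9 \cdot \frac{19}{6} = \frac{57}{2}$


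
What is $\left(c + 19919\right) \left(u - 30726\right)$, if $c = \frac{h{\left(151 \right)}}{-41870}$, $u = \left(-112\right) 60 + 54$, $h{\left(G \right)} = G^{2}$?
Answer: $- \frac{15592197189384}{20935} \approx -7.4479 \cdot 10^{8}$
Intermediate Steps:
$u = -6666$ ($u = -6720 + 54 = -6666$)
$c = - \frac{22801}{41870}$ ($c = \frac{151^{2}}{-41870} = 22801 \left(- \frac{1}{41870}\right) = - \frac{22801}{41870} \approx -0.54457$)
$\left(c + 19919\right) \left(u - 30726\right) = \left(- \frac{22801}{41870} + 19919\right) \left(-6666 - 30726\right) = \frac{833985729}{41870} \left(-37392\right) = - \frac{15592197189384}{20935}$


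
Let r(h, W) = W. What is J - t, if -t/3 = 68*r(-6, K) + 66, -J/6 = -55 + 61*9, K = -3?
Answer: -3378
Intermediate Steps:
J = -2964 (J = -6*(-55 + 61*9) = -6*(-55 + 549) = -6*494 = -2964)
t = 414 (t = -3*(68*(-3) + 66) = -3*(-204 + 66) = -3*(-138) = 414)
J - t = -2964 - 1*414 = -2964 - 414 = -3378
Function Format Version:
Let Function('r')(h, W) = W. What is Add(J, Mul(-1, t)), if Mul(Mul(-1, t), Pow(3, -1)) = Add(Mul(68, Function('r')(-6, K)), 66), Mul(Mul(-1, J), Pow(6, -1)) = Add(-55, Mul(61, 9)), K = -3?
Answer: -3378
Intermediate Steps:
J = -2964 (J = Mul(-6, Add(-55, Mul(61, 9))) = Mul(-6, Add(-55, 549)) = Mul(-6, 494) = -2964)
t = 414 (t = Mul(-3, Add(Mul(68, -3), 66)) = Mul(-3, Add(-204, 66)) = Mul(-3, -138) = 414)
Add(J, Mul(-1, t)) = Add(-2964, Mul(-1, 414)) = Add(-2964, -414) = -3378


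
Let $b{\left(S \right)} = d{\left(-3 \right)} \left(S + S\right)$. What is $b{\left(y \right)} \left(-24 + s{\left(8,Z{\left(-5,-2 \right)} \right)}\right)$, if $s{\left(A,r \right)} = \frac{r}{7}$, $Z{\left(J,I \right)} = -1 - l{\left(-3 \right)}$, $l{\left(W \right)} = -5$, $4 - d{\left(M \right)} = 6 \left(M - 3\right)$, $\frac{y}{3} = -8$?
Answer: $\frac{314880}{7} \approx 44983.0$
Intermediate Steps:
$y = -24$ ($y = 3 \left(-8\right) = -24$)
$d{\left(M \right)} = 22 - 6 M$ ($d{\left(M \right)} = 4 - 6 \left(M - 3\right) = 4 - 6 \left(-3 + M\right) = 4 - \left(-18 + 6 M\right) = 22 - 6 M$)
$Z{\left(J,I \right)} = 4$ ($Z{\left(J,I \right)} = -1 - -5 = -1 + 5 = 4$)
$s{\left(A,r \right)} = \frac{r}{7}$ ($s{\left(A,r \right)} = r \frac{1}{7} = \frac{r}{7}$)
$b{\left(S \right)} = 80 S$ ($b{\left(S \right)} = \left(22 - -18\right) \left(S + S\right) = \left(22 + 18\right) 2 S = 40 \cdot 2 S = 80 S$)
$b{\left(y \right)} \left(-24 + s{\left(8,Z{\left(-5,-2 \right)} \right)}\right) = 80 \left(-24\right) \left(-24 + \frac{1}{7} \cdot 4\right) = - 1920 \left(-24 + \frac{4}{7}\right) = \left(-1920\right) \left(- \frac{164}{7}\right) = \frac{314880}{7}$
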